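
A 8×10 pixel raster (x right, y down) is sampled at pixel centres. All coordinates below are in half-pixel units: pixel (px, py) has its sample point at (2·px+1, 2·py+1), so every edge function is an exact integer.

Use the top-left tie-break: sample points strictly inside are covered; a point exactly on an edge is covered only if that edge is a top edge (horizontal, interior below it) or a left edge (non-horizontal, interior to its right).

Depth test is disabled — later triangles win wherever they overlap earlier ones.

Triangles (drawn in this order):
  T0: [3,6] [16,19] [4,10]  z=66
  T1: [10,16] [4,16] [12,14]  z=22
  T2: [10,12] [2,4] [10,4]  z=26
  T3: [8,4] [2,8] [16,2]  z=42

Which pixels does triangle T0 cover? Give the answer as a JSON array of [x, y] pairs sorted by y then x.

T0:
  2·area = 39
  edge (3, 6)→(16, 19): d=(13,13) right/bottom  bias=-1
  edge (16, 19)→(4, 10): d=(-12,-9) top-left  bias=+0
  edge (4, 10)→(3, 6): d=(-1,-4) top-left  bias=+0
    (2,4)@(5, 9): e=[13,21,5] → X
    (3,4)@(7, 9): e=[-13,39,13] → .
    (2,5)@(5, 11): e=[39,-3,3] → .
    (3,5)@(7, 11): e=[13,15,11] → X
    (4,5)@(9, 11): e=[-13,33,19] → .
    (3,6)@(7, 13): e=[39,-9,9] → .
    (4,6)@(9, 13): e=[13,9,17] → X
    (5,6)@(11, 13): e=[-13,27,25] → .
    (4,7)@(9, 15): e=[39,-15,15] → .
    (5,7)@(11, 15): e=[13,3,23] → X
    (6,7)@(13, 15): e=[-13,21,31] → .
    (5,8)@(11, 17): e=[39,-21,21] → .
  covered (4 px):
    . . . . . . . .
    . . . . . . . .
    . . . . . . . .
    . . . . . . . .
    . . X . . . . .
    . . . X . . . .
    . . . . X . . .
    . . . . . X . .
    . . . . . . . .
    . . . . . . . .
T1:
  2·area = 12
  edge (10, 16)→(4, 16): d=(-6,0) right/bottom  bias=-1
  edge (4, 16)→(12, 14): d=(8,-2) top-left  bias=+0
  edge (12, 14)→(10, 16): d=(-2,2) right/bottom  bias=-1
    (7,5)@(15, 11): e=[30,-18,0] → .  [on edge]
    (6,6)@(13, 13): e=[18,-6,0] → .  [on edge]
    (4,7)@(9, 15): e=[6,2,4] → X
    (5,7)@(11, 15): e=[6,6,0] → .  [on edge]
    (4,8)@(9, 17): e=[-6,18,0] → .  [on edge]
    (3,9)@(7, 19): e=[-18,30,0] → .  [on edge]
  covered (1 px):
    . . . . . . . .
    . . . . . . . .
    . . . . . . . .
    . . . . . . . .
    . . . . . . . .
    . . . . . . . .
    . . . . . . . .
    . . . . X . . .
    . . . . . . . .
    . . . . . . . .
T2:
  2·area = 64
  edge (10, 12)→(2, 4): d=(-8,-8) top-left  bias=+0
  edge (2, 4)→(10, 4): d=(8,0) top-left  bias=+0
  edge (10, 4)→(10, 12): d=(0,8) right/bottom  bias=-1
    (0,1)@(1, 3): e=[0,-8,72] → .  [on edge]
    (1,2)@(3, 5): e=[0,8,56] → X  [on edge]
    (2,2)@(5, 5): e=[16,8,40] → X
    (3,2)@(7, 5): e=[32,8,24] → X
    (4,2)@(9, 5): e=[48,8,8] → X
    (5,2)@(11, 5): e=[64,8,-8] → .
    (1,3)@(3, 7): e=[-16,24,56] → .
    (2,3)@(5, 7): e=[0,24,40] → X  [on edge]
    (5,3)@(11, 7): e=[48,24,-8] → .
    (2,4)@(5, 9): e=[-16,40,40] → .
    (3,4)@(7, 9): e=[0,40,24] → X  [on edge]
    (5,4)@(11, 9): e=[32,40,-8] → .
    (4,5)@(9, 11): e=[0,56,8] → X  [on edge]
    (5,6)@(11, 13): e=[0,72,-8] → .  [on edge]
    (6,7)@(13, 15): e=[0,88,-24] → .  [on edge]
    (7,8)@(15, 17): e=[0,104,-40] → .  [on edge]
  covered (10 px):
    . . . . . . . .
    . . . . . . . .
    . X X X X . . .
    . . X X X . . .
    . . . X X . . .
    . . . . X . . .
    . . . . . . . .
    . . . . . . . .
    . . . . . . . .
    . . . . . . . .
T3:
  2·area = 20  (B↔C swapped to make it positive)
  edge (8, 4)→(16, 2): d=(8,-2) top-left  bias=+0
  edge (16, 2)→(2, 8): d=(-14,6) right/bottom  bias=-1
  edge (2, 8)→(8, 4): d=(6,-4) top-left  bias=+0
    (6,1)@(13, 3): e=[2,4,14] → X
    (7,1)@(15, 3): e=[6,-8,22] → .
    (3,2)@(7, 5): e=[6,12,2] → X
    (4,2)@(9, 5): e=[10,0,10] → .  [on edge]
    (6,2)@(13, 5): e=[18,-24,26] → .
    (3,3)@(7, 7): e=[22,-16,14] → .
  covered (2 px):
    . . . . . . . .
    . . . . . . X .
    . . . X . . . .
    . . . . . . . .
    . . . . . . . .
    . . . . . . . .
    . . . . . . . .
    . . . . . . . .
    . . . . . . . .
    . . . . . . . .

Answer: [[2,4],[3,5],[4,6],[5,7]]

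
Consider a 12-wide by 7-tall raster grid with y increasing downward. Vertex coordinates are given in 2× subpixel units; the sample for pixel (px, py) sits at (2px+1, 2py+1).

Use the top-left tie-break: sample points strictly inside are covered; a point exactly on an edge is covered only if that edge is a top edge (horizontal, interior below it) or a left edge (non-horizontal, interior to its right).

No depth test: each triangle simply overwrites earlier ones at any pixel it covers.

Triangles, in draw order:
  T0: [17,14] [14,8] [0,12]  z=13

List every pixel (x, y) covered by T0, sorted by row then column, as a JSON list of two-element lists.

T0:
  2·area = 96  (B↔C swapped to make it positive)
  edge (17, 14)→(0, 12): d=(-17,-2) top-left  bias=+0
  edge (0, 12)→(14, 8): d=(14,-4) top-left  bias=+0
  edge (14, 8)→(17, 14): d=(3,6) right/bottom  bias=-1
    (5,4)@(11, 9): e=[73,2,21] → █
    (6,4)@(13, 9): e=[77,10,9] → █
    (7,4)@(15, 9): e=[81,18,-3] → ·
    (2,5)@(5, 11): e=[27,6,63] → █
    (3,5)@(7, 11): e=[31,14,51] → █
    (4,5)@(9, 11): e=[35,22,39] → █
    (7,5)@(15, 11): e=[47,46,3] → █
    (8,5)@(17, 11): e=[51,54,-9] → ·
    (2,6)@(5, 13): e=[-7,34,69] → ·
    (3,6)@(7, 13): e=[-3,42,57] → ·
    (4,6)@(9, 13): e=[1,50,45] → █
    (8,6)@(17, 13): e=[17,82,-3] → ·
  covered (12 px):
    · · · · · · · · · · · ·
    · · · · · · · · · · · ·
    · · · · · · · · · · · ·
    · · · · · · · · · · · ·
    · · · · · █ █ · · · · ·
    · · █ █ █ █ █ █ · · · ·
    · · · · █ █ █ █ · · · ·

Answer: [[5,4],[6,4],[2,5],[3,5],[4,5],[5,5],[6,5],[7,5],[4,6],[5,6],[6,6],[7,6]]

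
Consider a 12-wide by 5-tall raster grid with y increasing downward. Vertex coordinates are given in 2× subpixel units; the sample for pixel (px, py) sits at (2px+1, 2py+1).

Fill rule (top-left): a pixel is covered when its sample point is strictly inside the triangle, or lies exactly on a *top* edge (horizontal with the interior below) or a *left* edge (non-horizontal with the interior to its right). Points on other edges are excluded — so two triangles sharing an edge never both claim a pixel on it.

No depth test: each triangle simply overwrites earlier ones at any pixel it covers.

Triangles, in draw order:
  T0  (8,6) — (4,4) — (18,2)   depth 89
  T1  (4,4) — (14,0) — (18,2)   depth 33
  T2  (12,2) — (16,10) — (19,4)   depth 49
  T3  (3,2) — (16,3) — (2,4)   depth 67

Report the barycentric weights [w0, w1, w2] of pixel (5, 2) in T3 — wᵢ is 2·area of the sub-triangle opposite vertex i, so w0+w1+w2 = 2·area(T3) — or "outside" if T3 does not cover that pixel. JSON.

T0:
  2·area = 36
  edge (8, 6)→(4, 4): d=(-4,-2) top-left  bias=+0
  edge (4, 4)→(18, 2): d=(14,-2) top-left  bias=+0
  edge (18, 2)→(8, 6): d=(-10,4) right/bottom  bias=-1
    (5,1)@(11, 3): e=[18,0,18] → X  [on edge]
    (6,1)@(13, 3): e=[22,4,10] → X
    (7,1)@(15, 3): e=[26,8,2] → X
    (8,1)@(17, 3): e=[30,12,-6] → .
    (3,2)@(7, 5): e=[2,20,14] → X
    (4,2)@(9, 5): e=[6,24,6] → X
    (5,2)@(11, 5): e=[10,28,-2] → .
    (6,2)@(13, 5): e=[14,32,-10] → .
    (7,2)@(15, 5): e=[18,36,-18] → .
    (3,3)@(7, 7): e=[-6,48,-6] → .
    (4,3)@(9, 7): e=[-2,52,-14] → .
  covered (5 px):
    . . . . . . . . . . . .
    . . . . . X X X . . . .
    . . . X X . . . . . . .
    . . . . . . . . . . . .
    . . . . . . . . . . . .
T1:
  2·area = 36
  edge (4, 4)→(14, 0): d=(10,-4) top-left  bias=+0
  edge (14, 0)→(18, 2): d=(4,2) right/bottom  bias=-1
  edge (18, 2)→(4, 4): d=(-14,2) right/bottom  bias=-1
    (6,0)@(13, 1): e=[6,6,24] → X
    (7,0)@(15, 1): e=[14,2,20] → X
    (8,0)@(17, 1): e=[22,-2,16] → .
    (3,1)@(7, 3): e=[2,26,8] → X
    (4,1)@(9, 3): e=[10,22,4] → X
    (5,1)@(11, 3): e=[18,18,0] → .  [on edge]
    (6,1)@(13, 3): e=[26,14,-4] → .
    (7,1)@(15, 3): e=[34,10,-8] → .
    (3,2)@(7, 5): e=[22,34,-20] → .
    (4,2)@(9, 5): e=[30,30,-24] → .
  covered (4 px):
    . . . . . . X X . . . .
    . . . X X . . . . . . .
    . . . . . . . . . . . .
    . . . . . . . . . . . .
    . . . . . . . . . . . .
T2:
  2·area = 48  (B↔C swapped to make it positive)
  edge (12, 2)→(19, 4): d=(7,2) right/bottom  bias=-1
  edge (19, 4)→(16, 10): d=(-3,6) right/bottom  bias=-1
  edge (16, 10)→(12, 2): d=(-4,-8) top-left  bias=+0
    (6,1)@(13, 3): e=[5,39,4] → X
    (7,1)@(15, 3): e=[1,27,20] → X
    (8,1)@(17, 3): e=[-3,15,36] → .
    (6,2)@(13, 5): e=[19,33,-4] → .
    (7,2)@(15, 5): e=[15,21,12] → X
    (8,2)@(17, 5): e=[11,9,28] → X
    (9,2)@(19, 5): e=[7,-3,44] → .
    (7,3)@(15, 7): e=[29,15,4] → X
    (9,3)@(19, 7): e=[21,-9,36] → .
    (7,4)@(15, 9): e=[43,9,-4] → .
    (8,4)@(17, 9): e=[39,-3,12] → .
  covered (6 px):
    . . . . . . . . . . . .
    . . . . . . X X . . . .
    . . . . . . . X X . . .
    . . . . . . . X X . . .
    . . . . . . . . . . . .
T3:
  2·area = 27
  edge (3, 2)→(16, 3): d=(13,1) right/bottom  bias=-1
  edge (16, 3)→(2, 4): d=(-14,1) right/bottom  bias=-1
  edge (2, 4)→(3, 2): d=(1,-2) top-left  bias=+0
    (1,1)@(3, 3): e=[13,13,1] → X
    (2,1)@(5, 3): e=[11,11,5] → X
    (3,1)@(7, 3): e=[9,9,9] → X
    (4,1)@(9, 3): e=[7,7,13] → X
    (5,1)@(11, 3): e=[5,5,17] → X
    (6,1)@(13, 3): e=[3,3,21] → X
    (7,1)@(15, 3): e=[1,1,25] → X
    (8,1)@(17, 3): e=[-1,-1,29] → .
    (1,2)@(3, 5): e=[39,-15,3] → .
    (2,2)@(5, 5): e=[37,-17,7] → .
    (3,2)@(7, 5): e=[35,-19,11] → .
    (4,2)@(9, 5): e=[33,-21,15] → .
  covered (7 px):
    . . . . . . . . . . . .
    . X X X X X X X . . . .
    . . . . . . . . . . . .
    . . . . . . . . . . . .
    . . . . . . . . . . . .

Answer: "outside"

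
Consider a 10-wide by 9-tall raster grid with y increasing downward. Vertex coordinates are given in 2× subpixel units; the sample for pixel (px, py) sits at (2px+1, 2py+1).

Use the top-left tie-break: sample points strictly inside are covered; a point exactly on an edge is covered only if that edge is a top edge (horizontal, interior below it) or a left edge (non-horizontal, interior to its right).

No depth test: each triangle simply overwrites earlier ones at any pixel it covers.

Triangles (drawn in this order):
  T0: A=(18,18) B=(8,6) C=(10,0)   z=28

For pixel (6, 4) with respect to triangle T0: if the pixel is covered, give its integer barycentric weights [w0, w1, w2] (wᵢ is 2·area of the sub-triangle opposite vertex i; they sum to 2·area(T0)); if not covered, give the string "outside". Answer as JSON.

T0:
  2·area = 84
  edge (18, 18)→(8, 6): d=(-10,-12) top-left  bias=+0
  edge (8, 6)→(10, 0): d=(2,-6) top-left  bias=+0
  edge (10, 0)→(18, 18): d=(8,18) right/bottom  bias=-1
    (4,1)@(9, 3): e=[42,0,42] → X  [on edge]
    (5,1)@(11, 3): e=[66,12,6] → X
    (6,1)@(13, 3): e=[90,24,-30] → .
    (4,2)@(9, 5): e=[22,4,58] → X
    (6,2)@(13, 5): e=[70,28,-14] → .
    (4,3)@(9, 7): e=[2,8,74] → X
    (6,3)@(13, 7): e=[50,32,2] → X
    (7,3)@(15, 7): e=[74,44,-34] → .
    (3,4)@(7, 9): e=[-42,0,126] → .  [on edge]
    (4,4)@(9, 9): e=[-18,12,90] → .
    (5,4)@(11, 9): e=[6,24,54] → X
    (7,4)@(15, 9): e=[54,48,-18] → .
    (2,7)@(5, 15): e=[-126,0,210] → .  [on edge]
  covered (11 px):
    . . . . . . . . . .
    . . . . X X . . . .
    . . . . X X . . . .
    . . . . X X X . . .
    . . . . . X X . . .
    . . . . . . X . . .
    . . . . . . . X . .
    . . . . . . . . . .
    . . . . . . . . . .

Result: [36,18,30]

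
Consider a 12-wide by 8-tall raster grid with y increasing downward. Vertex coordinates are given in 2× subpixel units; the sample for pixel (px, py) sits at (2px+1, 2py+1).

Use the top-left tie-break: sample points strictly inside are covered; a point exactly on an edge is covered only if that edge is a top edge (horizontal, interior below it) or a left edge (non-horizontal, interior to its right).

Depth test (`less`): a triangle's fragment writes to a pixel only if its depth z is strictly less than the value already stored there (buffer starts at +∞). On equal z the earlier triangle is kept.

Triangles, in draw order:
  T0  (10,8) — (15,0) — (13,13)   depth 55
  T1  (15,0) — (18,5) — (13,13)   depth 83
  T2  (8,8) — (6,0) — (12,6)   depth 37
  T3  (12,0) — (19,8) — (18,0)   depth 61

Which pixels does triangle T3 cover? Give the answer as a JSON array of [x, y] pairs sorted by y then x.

T0:
  2·area = 49
  edge (10, 8)→(15, 0): d=(5,-8) top-left  bias=+0
  edge (15, 0)→(13, 13): d=(-2,13) right/bottom  bias=-1
  edge (13, 13)→(10, 8): d=(-3,-5) top-left  bias=+0
    (3,1)@(7, 3): e=[-49,98,0] → ·  [on edge]
    (6,2)@(13, 5): e=[9,16,24] → █
    (7,2)@(15, 5): e=[25,-10,34] → ·
    (5,3)@(11, 7): e=[3,38,8] → █
    (7,3)@(15, 7): e=[35,-14,28] → ·
    (5,4)@(11, 9): e=[13,34,2] → █
    (7,4)@(15, 9): e=[45,-18,22] → ·
    (5,5)@(11, 11): e=[23,30,-4] → ·
    (6,5)@(13, 11): e=[39,4,6] → █
    (7,5)@(15, 11): e=[55,-22,16] → ·
    (6,6)@(13, 13): e=[49,0,0] → ·  [on edge]
  covered (6 px):
    · · · · · · · · · · · ·
    · · · · · · · · · · · ·
    · · · · · · █ · · · · ·
    · · · · · █ █ · · · · ·
    · · · · · █ █ · · · · ·
    · · · · · · █ · · · · ·
    · · · · · · · · · · · ·
    · · · · · · · · · · · ·
T1:
  2·area = 49
  edge (15, 0)→(18, 5): d=(3,5) right/bottom  bias=-1
  edge (18, 5)→(13, 13): d=(-5,8) right/bottom  bias=-1
  edge (13, 13)→(15, 0): d=(2,-13) top-left  bias=+0
    (7,0)@(15, 1): e=[3,44,2] → █
    (8,0)@(17, 1): e=[-7,28,28] → ·
    (7,1)@(15, 3): e=[9,34,6] → █
    (8,1)@(17, 3): e=[-1,18,32] → ·
    (7,2)@(15, 5): e=[15,24,10] → █
    (8,2)@(17, 5): e=[5,8,36] → █
    (9,2)@(19, 5): e=[-5,-8,62] → ·
    (7,3)@(15, 7): e=[21,14,14] → █
    (8,3)@(17, 7): e=[11,-2,40] → ·
    (7,4)@(15, 9): e=[27,4,18] → █
    (8,4)@(17, 9): e=[17,-12,44] → ·
    (7,5)@(15, 11): e=[33,-6,22] → ·
    (6,6)@(13, 13): e=[49,0,0] → ·  [on edge]
  covered (6 px):
    · · · · · · · █ · · · ·
    · · · · · · · █ · · · ·
    · · · · · · · █ █ · · ·
    · · · · · · · █ · · · ·
    · · · · · · · █ · · · ·
    · · · · · · · · · · · ·
    · · · · · · · · · · · ·
    · · · · · · · · · · · ·
T2:
  2·area = 36
  edge (8, 8)→(6, 0): d=(-2,-8) top-left  bias=+0
  edge (6, 0)→(12, 6): d=(6,6) right/bottom  bias=-1
  edge (12, 6)→(8, 8): d=(-4,2) right/bottom  bias=-1
    (3,0)@(7, 1): e=[6,0,30] → ·  [on edge]
    (3,1)@(7, 3): e=[2,12,22] → █
    (4,1)@(9, 3): e=[18,0,18] → ·  [on edge]
    (3,2)@(7, 5): e=[-2,24,14] → ·
    (4,2)@(9, 5): e=[14,12,10] → █
    (5,2)@(11, 5): e=[30,0,6] → ·  [on edge]
    (4,3)@(9, 7): e=[10,24,2] → █
    (5,3)@(11, 7): e=[26,12,-2] → ·
    (6,3)@(13, 7): e=[42,0,-6] → ·  [on edge]
    (4,4)@(9, 9): e=[6,36,-6] → ·
    (7,4)@(15, 9): e=[54,0,-18] → ·  [on edge]
    (8,5)@(17, 11): e=[66,0,-30] → ·  [on edge]
    (9,6)@(19, 13): e=[78,0,-42] → ·  [on edge]
    (10,7)@(21, 15): e=[90,0,-54] → ·  [on edge]
  covered (3 px):
    · · · · · · · · · · · ·
    · · · █ · · · · · · · ·
    · · · · █ · · · · · · ·
    · · · · █ · · · · · · ·
    · · · · · · · · · · · ·
    · · · · · · · · · · · ·
    · · · · · · · · · · · ·
    · · · · · · · · · · · ·
T3:
  2·area = 48  (B↔C swapped to make it positive)
  edge (12, 0)→(18, 0): d=(6,0) top-left  bias=+0
  edge (18, 0)→(19, 8): d=(1,8) right/bottom  bias=-1
  edge (19, 8)→(12, 0): d=(-7,-8) top-left  bias=+0
    (6,0)@(13, 1): e=[6,41,1] → █
    (7,0)@(15, 1): e=[6,25,17] → █
    (8,0)@(17, 1): e=[6,9,33] → █
    (9,0)@(19, 1): e=[6,-7,49] → ·
    (6,1)@(13, 3): e=[18,43,-13] → ·
    (7,1)@(15, 3): e=[18,27,3] → █
    (9,1)@(19, 3): e=[18,-5,35] → ·
    (7,2)@(15, 5): e=[30,29,-11] → ·
    (8,2)@(17, 5): e=[30,13,5] → █
    (9,2)@(19, 5): e=[30,-3,21] → ·
    (8,3)@(17, 7): e=[42,15,-9] → ·
  covered (6 px):
    · · · · · · █ █ █ · · ·
    · · · · · · · █ █ · · ·
    · · · · · · · · █ · · ·
    · · · · · · · · · · · ·
    · · · · · · · · · · · ·
    · · · · · · · · · · · ·
    · · · · · · · · · · · ·
    · · · · · · · · · · · ·

Answer: [[6,0],[7,0],[8,0],[7,1],[8,1],[8,2]]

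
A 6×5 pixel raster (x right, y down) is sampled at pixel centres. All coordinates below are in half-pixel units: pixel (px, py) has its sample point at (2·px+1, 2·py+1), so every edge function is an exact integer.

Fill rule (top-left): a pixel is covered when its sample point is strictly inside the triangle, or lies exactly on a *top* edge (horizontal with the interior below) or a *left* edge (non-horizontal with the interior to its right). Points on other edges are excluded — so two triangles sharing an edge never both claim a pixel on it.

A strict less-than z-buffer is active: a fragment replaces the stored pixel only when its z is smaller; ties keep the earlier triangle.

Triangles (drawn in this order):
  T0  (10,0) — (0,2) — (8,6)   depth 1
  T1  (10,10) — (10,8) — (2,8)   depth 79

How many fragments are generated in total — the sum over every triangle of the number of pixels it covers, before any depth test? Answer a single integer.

T0:
  2·area = 56  (B↔C swapped to make it positive)
  edge (10, 0)→(8, 6): d=(-2,6) right/bottom  bias=-1
  edge (8, 6)→(0, 2): d=(-8,-4) top-left  bias=+0
  edge (0, 2)→(10, 0): d=(10,-2) top-left  bias=+0
    (2,0)@(5, 1): e=[28,28,0] → #  [on edge]
    (3,0)@(7, 1): e=[16,36,4] → #
    (4,0)@(9, 1): e=[4,44,8] → #
    (5,0)@(11, 1): e=[-8,52,12] → ·
    (1,1)@(3, 3): e=[36,4,16] → #
    (4,1)@(9, 3): e=[0,28,28] → ·  [on edge]
    (1,2)@(3, 5): e=[32,-12,36] → ·
    (2,2)@(5, 5): e=[20,-4,40] → ·
    (3,2)@(7, 5): e=[8,4,44] → #
    (4,2)@(9, 5): e=[-4,12,48] → ·
    (3,3)@(7, 7): e=[4,-12,64] → ·
    (3,4)@(7, 9): e=[0,-28,84] → ·  [on edge]
  covered (7 px):
    · · # # # ·
    · # # # · ·
    · · · # · ·
    · · · · · ·
    · · · · · ·
T1:
  2·area = 16  (B↔C swapped to make it positive)
  edge (10, 10)→(2, 8): d=(-8,-2) top-left  bias=+0
  edge (2, 8)→(10, 8): d=(8,0) top-left  bias=+0
  edge (10, 8)→(10, 10): d=(0,2) right/bottom  bias=-1
    (3,4)@(7, 9): e=[2,8,6] → #
    (4,4)@(9, 9): e=[6,8,2] → #
    (5,4)@(11, 9): e=[10,8,-2] → ·
  covered (2 px):
    · · · · · ·
    · · · · · ·
    · · · · · ·
    · · · · · ·
    · · · # # ·

Result: 9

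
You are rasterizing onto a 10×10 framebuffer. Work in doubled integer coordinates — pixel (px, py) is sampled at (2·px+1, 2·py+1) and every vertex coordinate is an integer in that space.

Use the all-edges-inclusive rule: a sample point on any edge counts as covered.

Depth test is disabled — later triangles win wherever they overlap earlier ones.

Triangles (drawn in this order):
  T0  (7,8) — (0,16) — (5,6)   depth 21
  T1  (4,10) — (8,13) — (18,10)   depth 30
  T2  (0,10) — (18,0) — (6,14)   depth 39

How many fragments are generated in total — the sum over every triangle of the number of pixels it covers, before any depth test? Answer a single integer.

T0:
  2·area = 30
  edge (7, 8)→(0, 16): d=(-7,8) inclusive
  edge (0, 16)→(5, 6): d=(5,-10) inclusive
  edge (5, 6)→(7, 8): d=(2,2) inclusive
    (2,3)@(5, 7): e=[23,5,2] → █
    (3,3)@(7, 7): e=[7,25,-2] → ·
    (2,4)@(5, 9): e=[9,15,6] → █
    (3,4)@(7, 9): e=[-7,35,2] → ·
    (1,5)@(3, 11): e=[11,5,14] → █
    (2,5)@(5, 11): e=[-5,25,10] → ·
    (1,6)@(3, 13): e=[-3,15,18] → ·
  covered (3 px):
    · · · · · · · · · ·
    · · · · · · · · · ·
    · · · · · · · · · ·
    · · █ · · · · · · ·
    · · █ · · · · · · ·
    · █ · · · · · · · ·
    · · · · · · · · · ·
    · · · · · · · · · ·
    · · · · · · · · · ·
    · · · · · · · · · ·
T1:
  2·area = 42  (B↔C swapped to make it positive)
  edge (4, 10)→(18, 10): d=(14,0) inclusive
  edge (18, 10)→(8, 13): d=(-10,3) inclusive
  edge (8, 13)→(4, 10): d=(-4,-3) inclusive
    (3,5)@(7, 11): e=[14,23,5] → █
    (4,5)@(9, 11): e=[14,17,11] → █
    (5,5)@(11, 11): e=[14,11,17] → █
    (6,5)@(13, 11): e=[14,5,23] → █
    (7,5)@(15, 11): e=[14,-1,29] → ·
    (3,6)@(7, 13): e=[42,3,-3] → ·
    (4,6)@(9, 13): e=[42,-3,3] → ·
    (5,6)@(11, 13): e=[42,-9,9] → ·
    (6,6)@(13, 13): e=[42,-15,15] → ·
  covered (4 px):
    · · · · · · · · · ·
    · · · · · · · · · ·
    · · · · · · · · · ·
    · · · · · · · · · ·
    · · · · · · · · · ·
    · · · █ █ █ █ · · ·
    · · · · · · · · · ·
    · · · · · · · · · ·
    · · · · · · · · · ·
    · · · · · · · · · ·
T2:
  2·area = 132
  edge (0, 10)→(18, 0): d=(18,-10) inclusive
  edge (18, 0)→(6, 14): d=(-12,14) inclusive
  edge (6, 14)→(0, 10): d=(-6,-4) inclusive
    (8,0)@(17, 1): e=[8,2,122] → █
    (9,0)@(19, 1): e=[28,-26,130] → ·
    (6,1)@(13, 3): e=[4,34,94] → █
    (7,1)@(15, 3): e=[24,6,102] → █
    (8,1)@(17, 3): e=[44,-22,110] → ·
    (4,2)@(9, 5): e=[0,66,66] → █  [on edge]
    (5,2)@(11, 5): e=[20,38,74] → █
    (7,2)@(15, 5): e=[60,-18,90] → ·
    (3,3)@(7, 7): e=[16,70,46] → █
    (6,3)@(13, 7): e=[76,-14,70] → ·
    (1,4)@(3, 9): e=[12,102,18] → █
    (2,4)@(5, 9): e=[32,74,26] → █
  covered (17 px):
    · · · · · · · · █ ·
    · · · · · · █ █ · ·
    · · · · █ █ █ · · ·
    · · · █ █ █ · · · ·
    · █ █ █ █ · · · · ·
    · █ █ █ · · · · · ·
    · · █ · · · · · · ·
    · · · · · · · · · ·
    · · · · · · · · · ·
    · · · · · · · · · ·

Final: 24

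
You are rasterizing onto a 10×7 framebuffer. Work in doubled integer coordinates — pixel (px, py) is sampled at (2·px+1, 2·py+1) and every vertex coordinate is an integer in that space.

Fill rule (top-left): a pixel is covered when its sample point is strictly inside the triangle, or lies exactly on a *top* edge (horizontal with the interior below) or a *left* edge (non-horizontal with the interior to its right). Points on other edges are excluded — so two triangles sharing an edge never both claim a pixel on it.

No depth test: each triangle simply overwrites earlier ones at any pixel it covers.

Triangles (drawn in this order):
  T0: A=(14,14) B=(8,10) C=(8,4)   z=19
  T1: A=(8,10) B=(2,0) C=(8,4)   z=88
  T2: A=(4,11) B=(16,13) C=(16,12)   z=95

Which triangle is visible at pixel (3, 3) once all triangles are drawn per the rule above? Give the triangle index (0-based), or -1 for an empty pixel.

T0:
  2·area = 36
  edge (14, 14)→(8, 10): d=(-6,-4) top-left  bias=+0
  edge (8, 10)→(8, 4): d=(0,-6) top-left  bias=+0
  edge (8, 4)→(14, 14): d=(6,10) right/bottom  bias=-1
    (4,3)@(9, 7): e=[22,6,8] → X
    (5,3)@(11, 7): e=[30,18,-12] → .
    (4,4)@(9, 9): e=[10,6,20] → X
    (5,4)@(11, 9): e=[18,18,0] → .  [on edge]
    (4,5)@(9, 11): e=[-2,6,32] → .
    (5,5)@(11, 11): e=[6,18,12] → X
    (6,5)@(13, 11): e=[14,30,-8] → .
    (5,6)@(11, 13): e=[-6,18,24] → .
    (6,6)@(13, 13): e=[2,30,4] → X
    (7,6)@(15, 13): e=[10,42,-16] → .
  covered (4 px):
    . . . . . . . . . .
    . . . . . . . . . .
    . . . . . . . . . .
    . . . . X . . . . .
    . . . . X . . . . .
    . . . . . X . . . .
    . . . . . . X . . .
T1:
  2·area = 36
  edge (8, 10)→(2, 0): d=(-6,-10) top-left  bias=+0
  edge (2, 0)→(8, 4): d=(6,4) right/bottom  bias=-1
  edge (8, 4)→(8, 10): d=(0,6) right/bottom  bias=-1
    (1,0)@(3, 1): e=[4,2,30] → X
    (2,0)@(5, 1): e=[24,-6,18] → .
    (1,1)@(3, 3): e=[-8,14,30] → .
    (2,1)@(5, 3): e=[12,6,18] → X
    (3,1)@(7, 3): e=[32,-2,6] → .
    (2,2)@(5, 5): e=[0,18,18] → X  [on edge]
    (3,2)@(7, 5): e=[20,10,6] → X
    (4,2)@(9, 5): e=[40,2,-6] → .
    (2,3)@(5, 7): e=[-12,30,18] → .
    (3,3)@(7, 7): e=[8,22,6] → X
    (4,3)@(9, 7): e=[28,14,-6] → .
    (3,4)@(7, 9): e=[-4,34,6] → .
  covered (5 px):
    . X . . . . . . . .
    . . X . . . . . . .
    . . X X . . . . . .
    . . . X . . . . . .
    . . . . . . . . . .
    . . . . . . . . . .
    . . . . . . . . . .
T2:
  2·area = 12  (B↔C swapped to make it positive)
  edge (4, 11)→(16, 12): d=(12,1) right/bottom  bias=-1
  edge (16, 12)→(16, 13): d=(0,1) right/bottom  bias=-1
  edge (16, 13)→(4, 11): d=(-12,-2) top-left  bias=+0
  covered (0 px):
    . . . . . . . . . .
    . . . . . . . . . .
    . . . . . . . . . .
    . . . . . . . . . .
    . . . . . . . . . .
    . . . . . . . . . .
    . . . . . . . . . .

Z-buffer (winner per pixel, '.' = empty):
  . 1 . . . . . . . .
  . . 1 . . . . . . .
  . . 1 1 . . . . . .
  . . . 1 0 . . . . .
  . . . . 0 . . . . .
  . . . . . 0 . . . .
  . . . . . . 0 . . .

Final: 1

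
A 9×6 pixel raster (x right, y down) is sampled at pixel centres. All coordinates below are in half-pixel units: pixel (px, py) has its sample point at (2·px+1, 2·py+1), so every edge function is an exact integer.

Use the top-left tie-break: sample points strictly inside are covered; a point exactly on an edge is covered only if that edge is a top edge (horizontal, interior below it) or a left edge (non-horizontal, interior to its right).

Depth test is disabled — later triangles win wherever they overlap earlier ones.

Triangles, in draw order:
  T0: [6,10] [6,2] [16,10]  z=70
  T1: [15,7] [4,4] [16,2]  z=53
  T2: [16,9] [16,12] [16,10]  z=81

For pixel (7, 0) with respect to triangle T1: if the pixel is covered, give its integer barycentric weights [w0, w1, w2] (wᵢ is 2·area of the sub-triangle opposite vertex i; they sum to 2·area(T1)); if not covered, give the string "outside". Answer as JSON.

T0:
  2·area = 80
  edge (6, 10)→(6, 2): d=(0,-8) top-left  bias=+0
  edge (6, 2)→(16, 10): d=(10,8) right/bottom  bias=-1
  edge (16, 10)→(6, 10): d=(-10,0) right/bottom  bias=-1
    (3,1)@(7, 3): e=[8,2,70] → █
    (4,1)@(9, 3): e=[24,-14,70] → ·
    (3,2)@(7, 5): e=[8,22,50] → █
    (4,2)@(9, 5): e=[24,6,50] → █
    (5,2)@(11, 5): e=[40,-10,50] → ·
    (3,3)@(7, 7): e=[8,42,30] → █
    (5,3)@(11, 7): e=[40,10,30] → █
    (6,3)@(13, 7): e=[56,-6,30] → ·
    (3,4)@(7, 9): e=[8,62,10] → █
    (6,4)@(13, 9): e=[56,14,10] → █
    (7,4)@(15, 9): e=[72,-2,10] → ·
    (3,5)@(7, 11): e=[8,82,-10] → ·
  covered (10 px):
    · · · · · · · · ·
    · · · █ · · · · ·
    · · · █ █ · · · ·
    · · · █ █ █ · · ·
    · · · █ █ █ █ · ·
    · · · · · · · · ·
T1:
  2·area = 58
  edge (15, 7)→(4, 4): d=(-11,-3) top-left  bias=+0
  edge (4, 4)→(16, 2): d=(12,-2) top-left  bias=+0
  edge (16, 2)→(15, 7): d=(-1,5) right/bottom  bias=-1
    (5,1)@(11, 3): e=[32,2,24] → █
    (6,1)@(13, 3): e=[38,6,14] → █
    (7,1)@(15, 3): e=[44,10,4] → █
    (8,1)@(17, 3): e=[50,14,-6] → ·
    (4,2)@(9, 5): e=[4,22,32] → █
    (8,2)@(17, 5): e=[28,38,-8] → ·
    (4,3)@(9, 7): e=[-18,46,30] → ·
    (5,3)@(11, 7): e=[-12,50,20] → ·
    (6,3)@(13, 7): e=[-6,54,10] → ·
    (7,3)@(15, 7): e=[0,58,0] → ·  [on edge]
  covered (7 px):
    · · · · · · · · ·
    · · · · · █ █ █ ·
    · · · · █ █ █ █ ·
    · · · · · · · · ·
    · · · · · · · · ·
    · · · · · · · · ·
T2:
  degenerate (2·area = 0) — covers nothing

Result: "outside"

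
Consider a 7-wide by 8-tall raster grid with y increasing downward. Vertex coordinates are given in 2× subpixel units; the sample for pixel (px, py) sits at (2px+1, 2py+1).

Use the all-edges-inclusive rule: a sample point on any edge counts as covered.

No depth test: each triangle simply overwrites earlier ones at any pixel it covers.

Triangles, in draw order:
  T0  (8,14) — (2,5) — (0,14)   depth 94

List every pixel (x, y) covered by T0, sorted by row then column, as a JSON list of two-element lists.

T0:
  2·area = 72  (B↔C swapped to make it positive)
  edge (8, 14)→(0, 14): d=(-8,0) inclusive
  edge (0, 14)→(2, 5): d=(2,-9) inclusive
  edge (2, 5)→(8, 14): d=(6,9) inclusive
    (1,3)@(3, 7): e=[56,13,3] → X
    (2,3)@(5, 7): e=[56,31,-15] → .
    (1,4)@(3, 9): e=[40,17,15] → X
    (2,4)@(5, 9): e=[40,35,-3] → .
    (0,5)@(1, 11): e=[24,3,45] → X
    (2,5)@(5, 11): e=[24,39,9] → X
    (3,5)@(7, 11): e=[24,57,-9] → .
    (0,6)@(1, 13): e=[8,7,57] → X
    (3,6)@(7, 13): e=[8,61,3] → X
    (4,6)@(9, 13): e=[8,79,-15] → .
    (0,7)@(1, 15): e=[-8,11,69] → .
    (1,7)@(3, 15): e=[-8,29,51] → .
  covered (9 px):
    . . . . . . .
    . . . . . . .
    . . . . . . .
    . X . . . . .
    . X . . . . .
    X X X . . . .
    X X X X . . .
    . . . . . . .

Result: [[1,3],[1,4],[0,5],[1,5],[2,5],[0,6],[1,6],[2,6],[3,6]]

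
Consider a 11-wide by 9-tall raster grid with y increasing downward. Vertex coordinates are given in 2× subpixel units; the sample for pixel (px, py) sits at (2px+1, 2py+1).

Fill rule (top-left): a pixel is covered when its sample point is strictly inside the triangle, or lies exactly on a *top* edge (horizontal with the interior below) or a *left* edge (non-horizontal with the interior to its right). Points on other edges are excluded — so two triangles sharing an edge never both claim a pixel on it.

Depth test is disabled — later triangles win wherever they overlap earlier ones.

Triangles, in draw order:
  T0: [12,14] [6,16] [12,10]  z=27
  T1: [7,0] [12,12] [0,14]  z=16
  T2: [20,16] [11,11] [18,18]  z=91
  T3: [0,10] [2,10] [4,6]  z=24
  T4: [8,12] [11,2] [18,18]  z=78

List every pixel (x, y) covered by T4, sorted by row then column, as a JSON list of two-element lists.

T0:
  2·area = 24
  edge (12, 14)→(6, 16): d=(-6,2) right/bottom  bias=-1
  edge (6, 16)→(12, 10): d=(6,-6) top-left  bias=+0
  edge (12, 10)→(12, 14): d=(0,4) right/bottom  bias=-1
    (10,0)@(21, 1): e=[60,0,-36] → ·  [on edge]
    (9,1)@(19, 3): e=[52,0,-28] → ·  [on edge]
    (8,2)@(17, 5): e=[44,0,-20] → ·  [on edge]
    (7,3)@(15, 7): e=[36,0,-12] → ·  [on edge]
    (6,4)@(13, 9): e=[28,0,-4] → ·  [on edge]
    (5,5)@(11, 11): e=[20,0,4] → #  [on edge]
    (6,5)@(13, 11): e=[16,12,-4] → ·
    (10,5)@(21, 11): e=[0,60,-36] → ·  [on edge]
    (4,6)@(9, 13): e=[12,0,12] → #  [on edge]
    (6,6)@(13, 13): e=[4,24,-4] → ·
    (7,6)@(15, 13): e=[0,36,-12] → ·  [on edge]
    (3,7)@(7, 15): e=[4,0,20] → #  [on edge]
    (4,7)@(9, 15): e=[0,12,12] → ·  [on edge]
    (1,8)@(3, 17): e=[0,-12,36] → ·  [on edge]
    (2,8)@(5, 17): e=[-4,0,28] → ·  [on edge]
  covered (4 px):
    · · · · · · · · · · ·
    · · · · · · · · · · ·
    · · · · · · · · · · ·
    · · · · · · · · · · ·
    · · · · · · · · · · ·
    · · · · · # · · · · ·
    · · · · # # · · · · ·
    · · · # · · · · · · ·
    · · · · · · · · · · ·
T1:
  2·area = 154
  edge (7, 0)→(12, 12): d=(5,12) right/bottom  bias=-1
  edge (12, 12)→(0, 14): d=(-12,2) right/bottom  bias=-1
  edge (0, 14)→(7, 0): d=(7,-14) top-left  bias=+0
    (3,0)@(7, 1): e=[5,142,7] → #
    (4,0)@(9, 1): e=[-19,138,35] → ·
    (3,1)@(7, 3): e=[15,118,21] → #
    (4,1)@(9, 3): e=[-9,114,49] → ·
    (2,2)@(5, 5): e=[49,98,7] → #
    (4,2)@(9, 5): e=[1,90,63] → #
    (5,2)@(11, 5): e=[-23,86,91] → ·
    (2,3)@(5, 7): e=[59,74,21] → #
    (5,3)@(11, 7): e=[-13,62,105] → ·
    (1,4)@(3, 9): e=[93,54,7] → #
    (5,4)@(11, 9): e=[-3,38,119] → ·
    (1,5)@(3, 11): e=[103,30,21] → #
  covered (20 px):
    · · · # · · · · · · ·
    · · · # · · · · · · ·
    · · # # # · · · · · ·
    · · # # # · · · · · ·
    · # # # # · · · · · ·
    · # # # # # · · · · ·
    # # # · · · · · · · ·
    · · · · · · · · · · ·
    · · · · · · · · · · ·
T2:
  2·area = 28  (B↔C swapped to make it positive)
  edge (20, 16)→(18, 18): d=(-2,2) right/bottom  bias=-1
  edge (18, 18)→(11, 11): d=(-7,-7) top-left  bias=+0
  edge (11, 11)→(20, 16): d=(9,5) right/bottom  bias=-1
    (0,0)@(1, 1): e=[68,0,-40] → ·  [on edge]
    (1,1)@(3, 3): e=[60,0,-32] → ·  [on edge]
    (2,2)@(5, 5): e=[52,0,-24] → ·  [on edge]
    (3,3)@(7, 7): e=[44,0,-16] → ·  [on edge]
    (4,4)@(9, 9): e=[36,0,-8] → ·  [on edge]
    (5,5)@(11, 11): e=[28,0,0] → ·  [on edge]
    (6,6)@(13, 13): e=[20,0,8] → #  [on edge]
    (7,6)@(15, 13): e=[16,14,-2] → ·
    (6,7)@(13, 15): e=[16,-14,26] → ·
    (7,7)@(15, 15): e=[12,0,16] → #  [on edge]
    (8,7)@(17, 15): e=[8,14,6] → #
    (9,7)@(19, 15): e=[4,28,-4] → ·
    (10,7)@(21, 15): e=[0,42,-14] → ·  [on edge]
    (8,8)@(17, 17): e=[4,0,24] → #  [on edge]
    (9,8)@(19, 17): e=[0,14,14] → ·  [on edge]
  covered (4 px):
    · · · · · · · · · · ·
    · · · · · · · · · · ·
    · · · · · · · · · · ·
    · · · · · · · · · · ·
    · · · · · · · · · · ·
    · · · · · · · · · · ·
    · · · · · · # · · · ·
    · · · · · · · # # · ·
    · · · · · · · · # · ·
T3:
  2·area = 8  (B↔C swapped to make it positive)
  edge (0, 10)→(4, 6): d=(4,-4) top-left  bias=+0
  edge (4, 6)→(2, 10): d=(-2,4) right/bottom  bias=-1
  edge (2, 10)→(0, 10): d=(-2,0) right/bottom  bias=-1
    (4,0)@(9, 1): e=[0,-10,18] → ·  [on edge]
    (3,1)@(7, 3): e=[0,-6,14] → ·  [on edge]
    (2,2)@(5, 5): e=[0,-2,10] → ·  [on edge]
    (1,3)@(3, 7): e=[0,2,6] → #  [on edge]
    (2,3)@(5, 7): e=[8,-6,6] → ·
    (0,4)@(1, 9): e=[0,6,2] → #  [on edge]
    (1,4)@(3, 9): e=[8,-2,2] → ·
    (0,5)@(1, 11): e=[8,2,-2] → ·
  covered (2 px):
    · · · · · · · · · · ·
    · · · · · · · · · · ·
    · · · · · · · · · · ·
    · # · · · · · · · · ·
    # · · · · · · · · · ·
    · · · · · · · · · · ·
    · · · · · · · · · · ·
    · · · · · · · · · · ·
    · · · · · · · · · · ·
T4:
  2·area = 118
  edge (8, 12)→(11, 2): d=(3,-10) top-left  bias=+0
  edge (11, 2)→(18, 18): d=(7,16) right/bottom  bias=-1
  edge (18, 18)→(8, 12): d=(-10,-6) top-left  bias=+0
    (5,1)@(11, 3): e=[3,7,108] → #
    (6,1)@(13, 3): e=[23,-25,120] → ·
    (5,2)@(11, 5): e=[9,21,88] → #
    (6,2)@(13, 5): e=[29,-11,100] → ·
    (5,3)@(11, 7): e=[15,35,68] → #
    (6,3)@(13, 7): e=[35,3,80] → #
    (7,3)@(15, 7): e=[55,-29,92] → ·
    (1,4)@(3, 9): e=[-59,177,0] → ·  [on edge]
    (4,4)@(9, 9): e=[1,81,36] → #
    (7,4)@(15, 9): e=[61,-15,72] → ·
    (4,5)@(9, 11): e=[7,95,16] → #
    (7,5)@(15, 11): e=[67,-1,52] → ·
    (6,7)@(13, 15): e=[59,59,0] → #  [on edge]
  covered (16 px):
    · · · · · · · · · · ·
    · · · · · # · · · · ·
    · · · · · # · · · · ·
    · · · · · # # · · · ·
    · · · · # # # · · · ·
    · · · · # # # · · · ·
    · · · · · # # # · · ·
    · · · · · · # # · · ·
    · · · · · · · · # · ·

Final: [[5,1],[5,2],[5,3],[6,3],[4,4],[5,4],[6,4],[4,5],[5,5],[6,5],[5,6],[6,6],[7,6],[6,7],[7,7],[8,8]]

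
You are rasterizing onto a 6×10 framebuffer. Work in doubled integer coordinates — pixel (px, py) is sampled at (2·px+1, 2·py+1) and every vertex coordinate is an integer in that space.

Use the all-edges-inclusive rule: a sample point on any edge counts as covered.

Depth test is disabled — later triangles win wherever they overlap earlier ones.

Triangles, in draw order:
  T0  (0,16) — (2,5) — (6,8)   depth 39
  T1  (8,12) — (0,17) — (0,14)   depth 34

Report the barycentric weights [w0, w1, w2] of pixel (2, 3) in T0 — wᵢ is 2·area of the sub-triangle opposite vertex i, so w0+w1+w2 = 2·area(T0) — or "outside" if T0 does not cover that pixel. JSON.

T0:
  2·area = 50
  edge (0, 16)→(2, 5): d=(2,-11) inclusive
  edge (2, 5)→(6, 8): d=(4,3) inclusive
  edge (6, 8)→(0, 16): d=(-6,8) inclusive
    (1,3)@(3, 7): e=[15,5,30] → █
    (2,3)@(5, 7): e=[37,-1,14] → ·
    (1,4)@(3, 9): e=[19,13,18] → █
    (2,4)@(5, 9): e=[41,7,2] → █
    (3,4)@(7, 9): e=[63,1,-14] → ·
    (0,5)@(1, 11): e=[1,27,22] → █
    (2,5)@(5, 11): e=[45,15,-10] → ·
    (0,6)@(1, 13): e=[5,35,10] → █
    (1,6)@(3, 13): e=[27,29,-6] → ·
    (0,7)@(1, 15): e=[9,43,-2] → ·
  covered (6 px):
    · · · · · ·
    · · · · · ·
    · · · · · ·
    · █ · · · ·
    · █ █ · · ·
    █ █ · · · ·
    █ · · · · ·
    · · · · · ·
    · · · · · ·
    · · · · · ·
T1:
  2·area = 24
  edge (8, 12)→(0, 17): d=(-8,5) inclusive
  edge (0, 17)→(0, 14): d=(0,-3) inclusive
  edge (0, 14)→(8, 12): d=(8,-2) inclusive
    (2,6)@(5, 13): e=[7,15,2] → █
    (3,6)@(7, 13): e=[-3,21,6] → ·
    (0,7)@(1, 15): e=[11,3,10] → █
    (1,7)@(3, 15): e=[1,9,14] → █
    (2,7)@(5, 15): e=[-9,15,18] → ·
    (0,8)@(1, 17): e=[-5,3,26] → ·
    (1,8)@(3, 17): e=[-15,9,30] → ·
  covered (3 px):
    · · · · · ·
    · · · · · ·
    · · · · · ·
    · · · · · ·
    · · · · · ·
    · · · · · ·
    · · █ · · ·
    █ █ · · · ·
    · · · · · ·
    · · · · · ·

Final: "outside"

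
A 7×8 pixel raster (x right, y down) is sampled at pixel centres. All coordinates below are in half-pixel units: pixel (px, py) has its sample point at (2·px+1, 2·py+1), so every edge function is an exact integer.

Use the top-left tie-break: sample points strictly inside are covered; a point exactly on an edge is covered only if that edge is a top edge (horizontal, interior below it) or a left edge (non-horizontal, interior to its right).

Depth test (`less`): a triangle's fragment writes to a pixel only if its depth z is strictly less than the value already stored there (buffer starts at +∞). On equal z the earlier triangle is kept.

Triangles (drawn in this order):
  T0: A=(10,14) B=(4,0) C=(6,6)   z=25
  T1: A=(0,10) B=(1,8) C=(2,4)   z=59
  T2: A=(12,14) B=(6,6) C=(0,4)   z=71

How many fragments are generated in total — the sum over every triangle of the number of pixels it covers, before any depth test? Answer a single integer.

T0:
  2·area = 8  (B↔C swapped to make it positive)
  edge (10, 14)→(6, 6): d=(-4,-8) top-left  bias=+0
  edge (6, 6)→(4, 0): d=(-2,-6) top-left  bias=+0
  edge (4, 0)→(10, 14): d=(6,14) right/bottom  bias=-1
    (2,1)@(5, 3): e=[4,0,4] → █  [on edge]
    (3,1)@(7, 3): e=[20,12,-24] → ·
    (2,2)@(5, 5): e=[-4,-4,16] → ·
    (3,3)@(7, 7): e=[4,4,0] → ·  [on edge]
    (3,4)@(7, 9): e=[-4,0,12] → ·  [on edge]
    (4,7)@(9, 15): e=[-12,0,20] → ·  [on edge]
  covered (1 px):
    · · · · · · ·
    · · █ · · · ·
    · · · · · · ·
    · · · · · · ·
    · · · · · · ·
    · · · · · · ·
    · · · · · · ·
    · · · · · · ·
T1:
  2·area = 2  (B↔C swapped to make it positive)
  edge (0, 10)→(2, 4): d=(2,-6) top-left  bias=+0
  edge (2, 4)→(1, 8): d=(-1,4) right/bottom  bias=-1
  edge (1, 8)→(0, 10): d=(-1,2) right/bottom  bias=-1
    (1,0)@(3, 1): e=[0,-1,3] → ·  [on edge]
    (0,3)@(1, 7): e=[0,1,1] → █  [on edge]
    (1,3)@(3, 7): e=[12,-7,-3] → ·
    (0,4)@(1, 9): e=[4,-1,-1] → ·
  covered (1 px):
    · · · · · · ·
    · · · · · · ·
    · · · · · · ·
    █ · · · · · ·
    · · · · · · ·
    · · · · · · ·
    · · · · · · ·
    · · · · · · ·
T2:
  2·area = 36  (B↔C swapped to make it positive)
  edge (12, 14)→(0, 4): d=(-12,-10) top-left  bias=+0
  edge (0, 4)→(6, 6): d=(6,2) right/bottom  bias=-1
  edge (6, 6)→(12, 14): d=(6,8) right/bottom  bias=-1
    (1,2)@(3, 5): e=[18,0,18] → ·  [on edge]
    (2,3)@(5, 7): e=[14,8,14] → █
    (3,3)@(7, 7): e=[34,4,-2] → ·
    (4,3)@(9, 7): e=[54,0,-18] → ·  [on edge]
    (2,4)@(5, 9): e=[-10,20,26] → ·
    (3,4)@(7, 9): e=[10,16,10] → █
    (4,4)@(9, 9): e=[30,12,-6] → ·
    (3,5)@(7, 11): e=[-14,28,22] → ·
    (4,5)@(9, 11): e=[6,24,6] → █
    (5,5)@(11, 11): e=[26,20,-10] → ·
    (4,6)@(9, 13): e=[-18,36,18] → ·
    (5,6)@(11, 13): e=[2,32,2] → █
  covered (4 px):
    · · · · · · ·
    · · · · · · ·
    · · · · · · ·
    · · █ · · · ·
    · · · █ · · ·
    · · · · █ · ·
    · · · · · █ ·
    · · · · · · ·

Final: 6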